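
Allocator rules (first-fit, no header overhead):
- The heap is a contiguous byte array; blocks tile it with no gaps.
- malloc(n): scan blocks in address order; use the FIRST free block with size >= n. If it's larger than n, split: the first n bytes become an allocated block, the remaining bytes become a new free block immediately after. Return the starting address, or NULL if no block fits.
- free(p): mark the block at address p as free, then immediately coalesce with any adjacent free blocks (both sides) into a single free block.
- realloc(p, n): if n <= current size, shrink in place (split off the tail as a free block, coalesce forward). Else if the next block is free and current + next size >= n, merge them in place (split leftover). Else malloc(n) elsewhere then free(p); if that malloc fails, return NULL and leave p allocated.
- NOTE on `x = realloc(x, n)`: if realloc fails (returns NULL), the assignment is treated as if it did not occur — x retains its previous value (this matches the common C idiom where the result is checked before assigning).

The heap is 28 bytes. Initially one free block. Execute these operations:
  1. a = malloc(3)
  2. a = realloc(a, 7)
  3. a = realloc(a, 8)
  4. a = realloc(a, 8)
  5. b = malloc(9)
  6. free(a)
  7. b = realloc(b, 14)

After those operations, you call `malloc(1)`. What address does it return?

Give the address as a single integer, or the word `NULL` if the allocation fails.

Op 1: a = malloc(3) -> a = 0; heap: [0-2 ALLOC][3-27 FREE]
Op 2: a = realloc(a, 7) -> a = 0; heap: [0-6 ALLOC][7-27 FREE]
Op 3: a = realloc(a, 8) -> a = 0; heap: [0-7 ALLOC][8-27 FREE]
Op 4: a = realloc(a, 8) -> a = 0; heap: [0-7 ALLOC][8-27 FREE]
Op 5: b = malloc(9) -> b = 8; heap: [0-7 ALLOC][8-16 ALLOC][17-27 FREE]
Op 6: free(a) -> (freed a); heap: [0-7 FREE][8-16 ALLOC][17-27 FREE]
Op 7: b = realloc(b, 14) -> b = 8; heap: [0-7 FREE][8-21 ALLOC][22-27 FREE]
malloc(1): first-fit scan over [0-7 FREE][8-21 ALLOC][22-27 FREE] -> 0

Answer: 0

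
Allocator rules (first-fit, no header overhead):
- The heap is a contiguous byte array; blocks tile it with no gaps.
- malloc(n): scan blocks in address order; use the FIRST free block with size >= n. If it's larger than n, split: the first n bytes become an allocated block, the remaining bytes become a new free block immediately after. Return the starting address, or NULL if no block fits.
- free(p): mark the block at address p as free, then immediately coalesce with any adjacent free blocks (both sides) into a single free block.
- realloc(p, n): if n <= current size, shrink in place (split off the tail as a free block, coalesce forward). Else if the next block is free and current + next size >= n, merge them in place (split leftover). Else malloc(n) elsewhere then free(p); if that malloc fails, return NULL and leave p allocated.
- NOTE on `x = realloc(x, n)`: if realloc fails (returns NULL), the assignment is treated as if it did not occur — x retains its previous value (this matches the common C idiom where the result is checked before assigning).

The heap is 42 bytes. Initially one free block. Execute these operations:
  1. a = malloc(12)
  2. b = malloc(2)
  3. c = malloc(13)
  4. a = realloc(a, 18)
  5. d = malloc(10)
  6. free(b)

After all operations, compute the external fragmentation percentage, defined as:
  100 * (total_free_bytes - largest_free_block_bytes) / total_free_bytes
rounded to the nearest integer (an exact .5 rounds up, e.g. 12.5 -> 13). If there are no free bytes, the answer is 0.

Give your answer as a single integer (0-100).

Op 1: a = malloc(12) -> a = 0; heap: [0-11 ALLOC][12-41 FREE]
Op 2: b = malloc(2) -> b = 12; heap: [0-11 ALLOC][12-13 ALLOC][14-41 FREE]
Op 3: c = malloc(13) -> c = 14; heap: [0-11 ALLOC][12-13 ALLOC][14-26 ALLOC][27-41 FREE]
Op 4: a = realloc(a, 18) -> NULL (a unchanged); heap: [0-11 ALLOC][12-13 ALLOC][14-26 ALLOC][27-41 FREE]
Op 5: d = malloc(10) -> d = 27; heap: [0-11 ALLOC][12-13 ALLOC][14-26 ALLOC][27-36 ALLOC][37-41 FREE]
Op 6: free(b) -> (freed b); heap: [0-11 ALLOC][12-13 FREE][14-26 ALLOC][27-36 ALLOC][37-41 FREE]
Free blocks: [2 5] total_free=7 largest=5 -> 100*(7-5)/7 = 200/7 ≈ 28.571 -> rounds to 29

Answer: 29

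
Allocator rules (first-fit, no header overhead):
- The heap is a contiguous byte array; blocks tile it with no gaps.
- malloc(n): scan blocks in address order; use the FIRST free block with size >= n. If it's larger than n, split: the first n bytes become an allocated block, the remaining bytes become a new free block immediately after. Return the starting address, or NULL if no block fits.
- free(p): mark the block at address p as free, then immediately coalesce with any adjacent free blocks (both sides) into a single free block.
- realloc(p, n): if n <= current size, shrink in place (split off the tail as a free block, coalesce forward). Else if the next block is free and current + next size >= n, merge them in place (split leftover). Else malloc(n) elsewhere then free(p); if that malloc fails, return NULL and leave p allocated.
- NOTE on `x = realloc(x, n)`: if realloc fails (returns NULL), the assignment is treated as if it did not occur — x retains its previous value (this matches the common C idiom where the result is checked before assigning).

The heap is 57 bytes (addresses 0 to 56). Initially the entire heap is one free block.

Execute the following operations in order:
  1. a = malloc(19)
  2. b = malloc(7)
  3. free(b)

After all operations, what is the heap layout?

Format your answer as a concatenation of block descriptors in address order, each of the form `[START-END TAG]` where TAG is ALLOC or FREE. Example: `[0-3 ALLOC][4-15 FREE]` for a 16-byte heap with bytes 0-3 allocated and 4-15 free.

Answer: [0-18 ALLOC][19-56 FREE]

Derivation:
Op 1: a = malloc(19) -> a = 0; heap: [0-18 ALLOC][19-56 FREE]
Op 2: b = malloc(7) -> b = 19; heap: [0-18 ALLOC][19-25 ALLOC][26-56 FREE]
Op 3: free(b) -> (freed b); heap: [0-18 ALLOC][19-56 FREE]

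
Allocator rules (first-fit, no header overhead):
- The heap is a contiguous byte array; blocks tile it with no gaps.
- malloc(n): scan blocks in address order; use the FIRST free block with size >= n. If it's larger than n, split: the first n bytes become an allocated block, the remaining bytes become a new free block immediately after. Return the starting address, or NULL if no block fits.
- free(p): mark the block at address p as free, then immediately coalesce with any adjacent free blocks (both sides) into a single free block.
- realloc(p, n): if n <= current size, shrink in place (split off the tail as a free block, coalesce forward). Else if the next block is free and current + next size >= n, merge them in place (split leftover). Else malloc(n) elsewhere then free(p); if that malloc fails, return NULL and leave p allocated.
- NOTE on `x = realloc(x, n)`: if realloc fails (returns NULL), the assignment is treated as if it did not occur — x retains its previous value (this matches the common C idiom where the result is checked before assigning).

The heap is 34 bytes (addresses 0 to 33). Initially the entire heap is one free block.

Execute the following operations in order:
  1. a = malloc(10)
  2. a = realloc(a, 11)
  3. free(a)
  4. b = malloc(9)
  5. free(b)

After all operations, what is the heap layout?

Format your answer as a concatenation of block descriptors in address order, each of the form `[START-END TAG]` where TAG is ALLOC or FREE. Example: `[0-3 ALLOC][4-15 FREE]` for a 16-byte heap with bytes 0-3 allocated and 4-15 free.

Answer: [0-33 FREE]

Derivation:
Op 1: a = malloc(10) -> a = 0; heap: [0-9 ALLOC][10-33 FREE]
Op 2: a = realloc(a, 11) -> a = 0; heap: [0-10 ALLOC][11-33 FREE]
Op 3: free(a) -> (freed a); heap: [0-33 FREE]
Op 4: b = malloc(9) -> b = 0; heap: [0-8 ALLOC][9-33 FREE]
Op 5: free(b) -> (freed b); heap: [0-33 FREE]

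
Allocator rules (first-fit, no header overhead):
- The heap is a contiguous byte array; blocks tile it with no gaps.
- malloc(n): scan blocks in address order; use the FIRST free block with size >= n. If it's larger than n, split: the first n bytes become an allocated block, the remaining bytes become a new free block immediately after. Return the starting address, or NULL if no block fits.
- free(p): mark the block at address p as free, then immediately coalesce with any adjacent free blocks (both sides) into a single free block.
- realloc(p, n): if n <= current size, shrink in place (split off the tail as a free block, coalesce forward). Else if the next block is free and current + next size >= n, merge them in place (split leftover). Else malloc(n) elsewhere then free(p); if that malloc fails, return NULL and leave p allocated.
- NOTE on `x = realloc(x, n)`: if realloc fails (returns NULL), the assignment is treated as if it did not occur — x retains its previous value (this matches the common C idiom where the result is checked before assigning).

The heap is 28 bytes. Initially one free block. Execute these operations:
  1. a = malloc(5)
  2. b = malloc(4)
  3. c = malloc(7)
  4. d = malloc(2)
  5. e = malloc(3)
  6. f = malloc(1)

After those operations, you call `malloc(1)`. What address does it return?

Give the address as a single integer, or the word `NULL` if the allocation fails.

Op 1: a = malloc(5) -> a = 0; heap: [0-4 ALLOC][5-27 FREE]
Op 2: b = malloc(4) -> b = 5; heap: [0-4 ALLOC][5-8 ALLOC][9-27 FREE]
Op 3: c = malloc(7) -> c = 9; heap: [0-4 ALLOC][5-8 ALLOC][9-15 ALLOC][16-27 FREE]
Op 4: d = malloc(2) -> d = 16; heap: [0-4 ALLOC][5-8 ALLOC][9-15 ALLOC][16-17 ALLOC][18-27 FREE]
Op 5: e = malloc(3) -> e = 18; heap: [0-4 ALLOC][5-8 ALLOC][9-15 ALLOC][16-17 ALLOC][18-20 ALLOC][21-27 FREE]
Op 6: f = malloc(1) -> f = 21; heap: [0-4 ALLOC][5-8 ALLOC][9-15 ALLOC][16-17 ALLOC][18-20 ALLOC][21-21 ALLOC][22-27 FREE]
malloc(1): first-fit scan over [0-4 ALLOC][5-8 ALLOC][9-15 ALLOC][16-17 ALLOC][18-20 ALLOC][21-21 ALLOC][22-27 FREE] -> 22

Answer: 22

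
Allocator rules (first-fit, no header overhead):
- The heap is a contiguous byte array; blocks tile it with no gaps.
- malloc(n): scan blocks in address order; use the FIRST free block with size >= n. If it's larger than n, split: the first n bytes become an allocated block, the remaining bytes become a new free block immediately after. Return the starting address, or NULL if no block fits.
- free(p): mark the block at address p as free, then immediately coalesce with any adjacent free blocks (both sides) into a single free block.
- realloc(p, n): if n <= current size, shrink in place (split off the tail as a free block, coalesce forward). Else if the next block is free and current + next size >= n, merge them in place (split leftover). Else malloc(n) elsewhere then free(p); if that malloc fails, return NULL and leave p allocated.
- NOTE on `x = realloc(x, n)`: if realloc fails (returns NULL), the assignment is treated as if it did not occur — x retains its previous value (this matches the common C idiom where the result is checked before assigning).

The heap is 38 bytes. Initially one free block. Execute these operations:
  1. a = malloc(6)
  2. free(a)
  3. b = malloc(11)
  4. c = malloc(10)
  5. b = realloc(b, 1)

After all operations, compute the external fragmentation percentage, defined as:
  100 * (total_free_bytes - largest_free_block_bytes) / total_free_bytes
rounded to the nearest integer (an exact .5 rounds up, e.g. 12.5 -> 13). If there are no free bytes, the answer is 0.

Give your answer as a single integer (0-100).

Answer: 37

Derivation:
Op 1: a = malloc(6) -> a = 0; heap: [0-5 ALLOC][6-37 FREE]
Op 2: free(a) -> (freed a); heap: [0-37 FREE]
Op 3: b = malloc(11) -> b = 0; heap: [0-10 ALLOC][11-37 FREE]
Op 4: c = malloc(10) -> c = 11; heap: [0-10 ALLOC][11-20 ALLOC][21-37 FREE]
Op 5: b = realloc(b, 1) -> b = 0; heap: [0-0 ALLOC][1-10 FREE][11-20 ALLOC][21-37 FREE]
Free blocks: [10 17] total_free=27 largest=17 -> 100*(27-17)/27 = 1000/27 ≈ 37.037 -> rounds to 37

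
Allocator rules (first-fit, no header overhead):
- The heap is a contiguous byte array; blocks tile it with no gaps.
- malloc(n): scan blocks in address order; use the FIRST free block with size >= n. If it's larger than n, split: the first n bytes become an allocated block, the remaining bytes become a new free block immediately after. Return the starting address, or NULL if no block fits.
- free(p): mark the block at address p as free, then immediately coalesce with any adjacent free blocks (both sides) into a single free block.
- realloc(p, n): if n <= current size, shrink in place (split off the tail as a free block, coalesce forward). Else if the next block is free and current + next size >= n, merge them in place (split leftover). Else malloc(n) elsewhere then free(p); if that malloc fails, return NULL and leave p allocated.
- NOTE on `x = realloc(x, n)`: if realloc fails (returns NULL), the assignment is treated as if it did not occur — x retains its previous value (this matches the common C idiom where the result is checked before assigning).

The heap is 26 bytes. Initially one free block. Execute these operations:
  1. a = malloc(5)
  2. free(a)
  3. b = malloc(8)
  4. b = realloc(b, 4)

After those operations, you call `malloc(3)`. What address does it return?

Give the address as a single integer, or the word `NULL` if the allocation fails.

Op 1: a = malloc(5) -> a = 0; heap: [0-4 ALLOC][5-25 FREE]
Op 2: free(a) -> (freed a); heap: [0-25 FREE]
Op 3: b = malloc(8) -> b = 0; heap: [0-7 ALLOC][8-25 FREE]
Op 4: b = realloc(b, 4) -> b = 0; heap: [0-3 ALLOC][4-25 FREE]
malloc(3): first-fit scan over [0-3 ALLOC][4-25 FREE] -> 4

Answer: 4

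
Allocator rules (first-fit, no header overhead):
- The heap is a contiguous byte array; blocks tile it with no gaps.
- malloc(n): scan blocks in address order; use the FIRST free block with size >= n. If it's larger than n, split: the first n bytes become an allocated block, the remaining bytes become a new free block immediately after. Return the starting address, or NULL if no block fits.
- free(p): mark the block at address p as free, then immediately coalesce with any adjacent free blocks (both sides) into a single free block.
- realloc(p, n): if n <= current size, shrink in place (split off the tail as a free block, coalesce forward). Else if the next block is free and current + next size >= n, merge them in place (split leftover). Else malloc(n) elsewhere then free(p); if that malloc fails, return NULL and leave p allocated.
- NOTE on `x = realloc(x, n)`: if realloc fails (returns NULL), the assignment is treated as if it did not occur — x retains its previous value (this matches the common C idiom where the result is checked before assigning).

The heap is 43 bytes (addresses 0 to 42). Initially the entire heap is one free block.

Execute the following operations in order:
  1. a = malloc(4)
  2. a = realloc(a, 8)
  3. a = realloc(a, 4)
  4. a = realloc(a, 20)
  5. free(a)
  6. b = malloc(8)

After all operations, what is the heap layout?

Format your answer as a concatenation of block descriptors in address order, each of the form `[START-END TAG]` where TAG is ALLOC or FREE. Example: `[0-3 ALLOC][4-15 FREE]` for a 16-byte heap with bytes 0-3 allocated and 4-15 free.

Op 1: a = malloc(4) -> a = 0; heap: [0-3 ALLOC][4-42 FREE]
Op 2: a = realloc(a, 8) -> a = 0; heap: [0-7 ALLOC][8-42 FREE]
Op 3: a = realloc(a, 4) -> a = 0; heap: [0-3 ALLOC][4-42 FREE]
Op 4: a = realloc(a, 20) -> a = 0; heap: [0-19 ALLOC][20-42 FREE]
Op 5: free(a) -> (freed a); heap: [0-42 FREE]
Op 6: b = malloc(8) -> b = 0; heap: [0-7 ALLOC][8-42 FREE]

Answer: [0-7 ALLOC][8-42 FREE]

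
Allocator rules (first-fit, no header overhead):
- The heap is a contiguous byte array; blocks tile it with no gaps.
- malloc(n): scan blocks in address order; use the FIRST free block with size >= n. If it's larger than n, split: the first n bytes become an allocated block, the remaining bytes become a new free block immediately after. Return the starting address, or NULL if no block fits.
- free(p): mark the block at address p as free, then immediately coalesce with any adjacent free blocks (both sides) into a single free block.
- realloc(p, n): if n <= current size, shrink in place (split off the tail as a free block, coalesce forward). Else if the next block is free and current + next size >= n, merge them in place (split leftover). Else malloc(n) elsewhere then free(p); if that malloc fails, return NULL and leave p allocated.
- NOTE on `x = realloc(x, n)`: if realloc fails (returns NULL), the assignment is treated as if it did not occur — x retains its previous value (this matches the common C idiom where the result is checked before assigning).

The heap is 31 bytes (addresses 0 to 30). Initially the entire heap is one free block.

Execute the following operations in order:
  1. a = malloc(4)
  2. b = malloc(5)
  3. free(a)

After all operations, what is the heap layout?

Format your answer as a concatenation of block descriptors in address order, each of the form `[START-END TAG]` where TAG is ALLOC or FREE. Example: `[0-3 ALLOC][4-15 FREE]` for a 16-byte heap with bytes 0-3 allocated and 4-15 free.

Op 1: a = malloc(4) -> a = 0; heap: [0-3 ALLOC][4-30 FREE]
Op 2: b = malloc(5) -> b = 4; heap: [0-3 ALLOC][4-8 ALLOC][9-30 FREE]
Op 3: free(a) -> (freed a); heap: [0-3 FREE][4-8 ALLOC][9-30 FREE]

Answer: [0-3 FREE][4-8 ALLOC][9-30 FREE]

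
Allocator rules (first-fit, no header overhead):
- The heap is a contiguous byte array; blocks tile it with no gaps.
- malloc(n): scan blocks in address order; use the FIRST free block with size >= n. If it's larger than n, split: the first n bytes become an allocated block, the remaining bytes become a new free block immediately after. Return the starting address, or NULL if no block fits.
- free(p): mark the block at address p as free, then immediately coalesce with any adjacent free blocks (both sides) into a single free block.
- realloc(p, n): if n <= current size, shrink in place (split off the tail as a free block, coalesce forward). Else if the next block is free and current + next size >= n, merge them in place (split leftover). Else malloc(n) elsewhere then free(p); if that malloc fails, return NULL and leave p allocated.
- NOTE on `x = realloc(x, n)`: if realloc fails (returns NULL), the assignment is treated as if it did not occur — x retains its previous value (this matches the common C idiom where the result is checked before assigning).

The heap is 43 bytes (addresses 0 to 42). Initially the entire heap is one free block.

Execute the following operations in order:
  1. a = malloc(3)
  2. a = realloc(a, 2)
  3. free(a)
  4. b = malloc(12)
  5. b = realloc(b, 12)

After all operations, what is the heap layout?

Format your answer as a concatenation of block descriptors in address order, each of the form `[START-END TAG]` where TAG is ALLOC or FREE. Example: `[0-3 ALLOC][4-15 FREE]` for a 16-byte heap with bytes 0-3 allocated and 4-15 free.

Op 1: a = malloc(3) -> a = 0; heap: [0-2 ALLOC][3-42 FREE]
Op 2: a = realloc(a, 2) -> a = 0; heap: [0-1 ALLOC][2-42 FREE]
Op 3: free(a) -> (freed a); heap: [0-42 FREE]
Op 4: b = malloc(12) -> b = 0; heap: [0-11 ALLOC][12-42 FREE]
Op 5: b = realloc(b, 12) -> b = 0; heap: [0-11 ALLOC][12-42 FREE]

Answer: [0-11 ALLOC][12-42 FREE]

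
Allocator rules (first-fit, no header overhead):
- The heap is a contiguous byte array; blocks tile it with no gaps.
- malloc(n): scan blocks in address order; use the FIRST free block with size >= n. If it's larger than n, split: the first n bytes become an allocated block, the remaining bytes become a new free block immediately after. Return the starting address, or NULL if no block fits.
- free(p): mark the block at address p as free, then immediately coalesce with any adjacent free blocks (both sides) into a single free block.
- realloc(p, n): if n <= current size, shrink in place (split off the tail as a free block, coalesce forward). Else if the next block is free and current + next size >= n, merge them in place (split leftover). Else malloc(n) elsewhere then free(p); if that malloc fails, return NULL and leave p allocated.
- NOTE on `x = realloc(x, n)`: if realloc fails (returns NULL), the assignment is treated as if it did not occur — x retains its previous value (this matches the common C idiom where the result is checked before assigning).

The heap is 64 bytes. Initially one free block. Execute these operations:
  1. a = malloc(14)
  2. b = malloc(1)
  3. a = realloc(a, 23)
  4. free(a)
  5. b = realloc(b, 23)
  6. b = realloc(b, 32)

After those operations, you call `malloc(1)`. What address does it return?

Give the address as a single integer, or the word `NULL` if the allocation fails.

Answer: 0

Derivation:
Op 1: a = malloc(14) -> a = 0; heap: [0-13 ALLOC][14-63 FREE]
Op 2: b = malloc(1) -> b = 14; heap: [0-13 ALLOC][14-14 ALLOC][15-63 FREE]
Op 3: a = realloc(a, 23) -> a = 15; heap: [0-13 FREE][14-14 ALLOC][15-37 ALLOC][38-63 FREE]
Op 4: free(a) -> (freed a); heap: [0-13 FREE][14-14 ALLOC][15-63 FREE]
Op 5: b = realloc(b, 23) -> b = 14; heap: [0-13 FREE][14-36 ALLOC][37-63 FREE]
Op 6: b = realloc(b, 32) -> b = 14; heap: [0-13 FREE][14-45 ALLOC][46-63 FREE]
malloc(1): first-fit scan over [0-13 FREE][14-45 ALLOC][46-63 FREE] -> 0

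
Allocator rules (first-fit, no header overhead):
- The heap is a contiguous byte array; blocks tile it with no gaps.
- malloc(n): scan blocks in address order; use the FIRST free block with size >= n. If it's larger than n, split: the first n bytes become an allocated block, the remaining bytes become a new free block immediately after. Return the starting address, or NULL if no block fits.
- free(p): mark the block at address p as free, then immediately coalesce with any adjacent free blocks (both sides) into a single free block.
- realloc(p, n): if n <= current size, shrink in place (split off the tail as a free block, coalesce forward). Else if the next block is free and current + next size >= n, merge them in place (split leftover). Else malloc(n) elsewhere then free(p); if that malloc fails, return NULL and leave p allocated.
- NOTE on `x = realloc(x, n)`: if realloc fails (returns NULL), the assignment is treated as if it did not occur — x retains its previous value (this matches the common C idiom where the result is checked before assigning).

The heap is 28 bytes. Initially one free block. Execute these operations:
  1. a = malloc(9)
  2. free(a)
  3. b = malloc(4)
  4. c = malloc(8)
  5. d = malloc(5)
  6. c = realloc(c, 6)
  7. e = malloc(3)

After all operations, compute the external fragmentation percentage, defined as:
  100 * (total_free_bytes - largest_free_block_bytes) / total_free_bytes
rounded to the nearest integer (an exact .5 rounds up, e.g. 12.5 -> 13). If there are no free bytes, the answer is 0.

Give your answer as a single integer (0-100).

Op 1: a = malloc(9) -> a = 0; heap: [0-8 ALLOC][9-27 FREE]
Op 2: free(a) -> (freed a); heap: [0-27 FREE]
Op 3: b = malloc(4) -> b = 0; heap: [0-3 ALLOC][4-27 FREE]
Op 4: c = malloc(8) -> c = 4; heap: [0-3 ALLOC][4-11 ALLOC][12-27 FREE]
Op 5: d = malloc(5) -> d = 12; heap: [0-3 ALLOC][4-11 ALLOC][12-16 ALLOC][17-27 FREE]
Op 6: c = realloc(c, 6) -> c = 4; heap: [0-3 ALLOC][4-9 ALLOC][10-11 FREE][12-16 ALLOC][17-27 FREE]
Op 7: e = malloc(3) -> e = 17; heap: [0-3 ALLOC][4-9 ALLOC][10-11 FREE][12-16 ALLOC][17-19 ALLOC][20-27 FREE]
Free blocks: [2 8] total_free=10 largest=8 -> 100*(10-8)/10 = 200/10 = 20

Answer: 20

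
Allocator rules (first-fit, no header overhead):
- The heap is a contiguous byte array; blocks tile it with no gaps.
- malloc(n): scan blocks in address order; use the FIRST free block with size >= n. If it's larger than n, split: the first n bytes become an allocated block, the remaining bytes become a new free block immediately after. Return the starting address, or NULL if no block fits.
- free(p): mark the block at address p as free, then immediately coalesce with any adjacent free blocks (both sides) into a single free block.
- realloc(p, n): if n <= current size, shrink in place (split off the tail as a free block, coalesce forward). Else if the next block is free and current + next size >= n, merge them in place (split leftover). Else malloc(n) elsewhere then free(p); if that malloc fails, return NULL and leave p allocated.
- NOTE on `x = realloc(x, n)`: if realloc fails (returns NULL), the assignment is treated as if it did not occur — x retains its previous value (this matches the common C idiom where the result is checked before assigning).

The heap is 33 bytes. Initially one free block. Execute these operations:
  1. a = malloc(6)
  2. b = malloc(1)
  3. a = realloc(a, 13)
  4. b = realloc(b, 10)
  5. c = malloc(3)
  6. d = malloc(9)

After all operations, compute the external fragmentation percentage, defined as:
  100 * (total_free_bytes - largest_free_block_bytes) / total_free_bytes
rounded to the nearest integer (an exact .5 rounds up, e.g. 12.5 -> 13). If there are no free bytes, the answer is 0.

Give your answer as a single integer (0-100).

Op 1: a = malloc(6) -> a = 0; heap: [0-5 ALLOC][6-32 FREE]
Op 2: b = malloc(1) -> b = 6; heap: [0-5 ALLOC][6-6 ALLOC][7-32 FREE]
Op 3: a = realloc(a, 13) -> a = 7; heap: [0-5 FREE][6-6 ALLOC][7-19 ALLOC][20-32 FREE]
Op 4: b = realloc(b, 10) -> b = 20; heap: [0-6 FREE][7-19 ALLOC][20-29 ALLOC][30-32 FREE]
Op 5: c = malloc(3) -> c = 0; heap: [0-2 ALLOC][3-6 FREE][7-19 ALLOC][20-29 ALLOC][30-32 FREE]
Op 6: d = malloc(9) -> d = NULL; heap: [0-2 ALLOC][3-6 FREE][7-19 ALLOC][20-29 ALLOC][30-32 FREE]
Free blocks: [4 3] total_free=7 largest=4 -> 100*(7-4)/7 = 300/7 ≈ 42.857 -> rounds to 43

Answer: 43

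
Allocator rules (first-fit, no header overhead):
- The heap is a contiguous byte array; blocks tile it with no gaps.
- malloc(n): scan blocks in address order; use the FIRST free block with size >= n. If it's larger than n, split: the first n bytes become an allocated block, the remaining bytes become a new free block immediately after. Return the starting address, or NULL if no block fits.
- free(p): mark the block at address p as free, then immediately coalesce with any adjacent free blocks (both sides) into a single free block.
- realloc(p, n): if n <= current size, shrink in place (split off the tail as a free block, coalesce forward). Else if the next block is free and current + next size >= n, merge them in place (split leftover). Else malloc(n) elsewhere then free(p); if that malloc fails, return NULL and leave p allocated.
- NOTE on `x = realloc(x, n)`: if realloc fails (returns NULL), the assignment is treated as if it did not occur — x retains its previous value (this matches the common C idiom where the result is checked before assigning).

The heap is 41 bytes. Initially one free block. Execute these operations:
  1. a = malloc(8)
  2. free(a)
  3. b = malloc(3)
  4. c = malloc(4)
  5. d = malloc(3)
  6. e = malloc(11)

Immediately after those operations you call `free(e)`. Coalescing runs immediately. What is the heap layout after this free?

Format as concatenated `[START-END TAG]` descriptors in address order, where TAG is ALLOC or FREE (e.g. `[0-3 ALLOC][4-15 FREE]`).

Op 1: a = malloc(8) -> a = 0; heap: [0-7 ALLOC][8-40 FREE]
Op 2: free(a) -> (freed a); heap: [0-40 FREE]
Op 3: b = malloc(3) -> b = 0; heap: [0-2 ALLOC][3-40 FREE]
Op 4: c = malloc(4) -> c = 3; heap: [0-2 ALLOC][3-6 ALLOC][7-40 FREE]
Op 5: d = malloc(3) -> d = 7; heap: [0-2 ALLOC][3-6 ALLOC][7-9 ALLOC][10-40 FREE]
Op 6: e = malloc(11) -> e = 10; heap: [0-2 ALLOC][3-6 ALLOC][7-9 ALLOC][10-20 ALLOC][21-40 FREE]
free(e): e = 10 -> block [10-20 ALLOC]; mark free, coalesce with adjacent free neighbors -> [0-2 ALLOC][3-6 ALLOC][7-9 ALLOC][10-40 FREE]

Answer: [0-2 ALLOC][3-6 ALLOC][7-9 ALLOC][10-40 FREE]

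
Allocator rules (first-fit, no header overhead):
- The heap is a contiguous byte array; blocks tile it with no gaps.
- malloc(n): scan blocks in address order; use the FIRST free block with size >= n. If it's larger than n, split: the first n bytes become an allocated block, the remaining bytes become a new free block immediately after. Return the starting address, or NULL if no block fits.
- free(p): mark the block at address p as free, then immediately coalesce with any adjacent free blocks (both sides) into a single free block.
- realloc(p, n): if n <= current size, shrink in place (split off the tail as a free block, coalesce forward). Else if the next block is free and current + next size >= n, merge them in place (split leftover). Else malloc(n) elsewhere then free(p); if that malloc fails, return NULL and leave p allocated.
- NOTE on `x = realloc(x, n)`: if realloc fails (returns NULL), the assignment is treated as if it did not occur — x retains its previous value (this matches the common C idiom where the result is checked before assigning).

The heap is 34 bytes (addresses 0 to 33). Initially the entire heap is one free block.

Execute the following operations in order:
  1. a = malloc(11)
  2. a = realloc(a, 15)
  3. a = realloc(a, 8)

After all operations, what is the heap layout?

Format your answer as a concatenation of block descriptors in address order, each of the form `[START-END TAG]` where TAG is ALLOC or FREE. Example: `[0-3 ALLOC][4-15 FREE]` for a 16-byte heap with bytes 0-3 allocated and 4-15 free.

Answer: [0-7 ALLOC][8-33 FREE]

Derivation:
Op 1: a = malloc(11) -> a = 0; heap: [0-10 ALLOC][11-33 FREE]
Op 2: a = realloc(a, 15) -> a = 0; heap: [0-14 ALLOC][15-33 FREE]
Op 3: a = realloc(a, 8) -> a = 0; heap: [0-7 ALLOC][8-33 FREE]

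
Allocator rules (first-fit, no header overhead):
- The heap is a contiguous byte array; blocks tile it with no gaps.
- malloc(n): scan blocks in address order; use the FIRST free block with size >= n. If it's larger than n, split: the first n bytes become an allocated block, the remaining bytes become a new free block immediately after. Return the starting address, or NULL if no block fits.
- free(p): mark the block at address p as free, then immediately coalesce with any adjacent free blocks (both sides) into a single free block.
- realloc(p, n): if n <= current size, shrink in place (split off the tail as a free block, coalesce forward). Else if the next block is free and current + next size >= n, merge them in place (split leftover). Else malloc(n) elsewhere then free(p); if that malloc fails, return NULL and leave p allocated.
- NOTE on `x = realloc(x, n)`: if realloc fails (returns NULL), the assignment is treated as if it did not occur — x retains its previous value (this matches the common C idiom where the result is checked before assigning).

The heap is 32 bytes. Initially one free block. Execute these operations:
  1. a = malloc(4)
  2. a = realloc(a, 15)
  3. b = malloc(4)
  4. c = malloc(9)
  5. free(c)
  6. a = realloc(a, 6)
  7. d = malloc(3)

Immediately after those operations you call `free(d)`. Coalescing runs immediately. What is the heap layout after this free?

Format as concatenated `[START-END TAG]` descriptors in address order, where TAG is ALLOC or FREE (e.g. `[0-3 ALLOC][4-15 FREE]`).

Op 1: a = malloc(4) -> a = 0; heap: [0-3 ALLOC][4-31 FREE]
Op 2: a = realloc(a, 15) -> a = 0; heap: [0-14 ALLOC][15-31 FREE]
Op 3: b = malloc(4) -> b = 15; heap: [0-14 ALLOC][15-18 ALLOC][19-31 FREE]
Op 4: c = malloc(9) -> c = 19; heap: [0-14 ALLOC][15-18 ALLOC][19-27 ALLOC][28-31 FREE]
Op 5: free(c) -> (freed c); heap: [0-14 ALLOC][15-18 ALLOC][19-31 FREE]
Op 6: a = realloc(a, 6) -> a = 0; heap: [0-5 ALLOC][6-14 FREE][15-18 ALLOC][19-31 FREE]
Op 7: d = malloc(3) -> d = 6; heap: [0-5 ALLOC][6-8 ALLOC][9-14 FREE][15-18 ALLOC][19-31 FREE]
free(d): d = 6 -> block [6-8 ALLOC]; mark free, coalesce with adjacent free neighbors -> [0-5 ALLOC][6-14 FREE][15-18 ALLOC][19-31 FREE]

Answer: [0-5 ALLOC][6-14 FREE][15-18 ALLOC][19-31 FREE]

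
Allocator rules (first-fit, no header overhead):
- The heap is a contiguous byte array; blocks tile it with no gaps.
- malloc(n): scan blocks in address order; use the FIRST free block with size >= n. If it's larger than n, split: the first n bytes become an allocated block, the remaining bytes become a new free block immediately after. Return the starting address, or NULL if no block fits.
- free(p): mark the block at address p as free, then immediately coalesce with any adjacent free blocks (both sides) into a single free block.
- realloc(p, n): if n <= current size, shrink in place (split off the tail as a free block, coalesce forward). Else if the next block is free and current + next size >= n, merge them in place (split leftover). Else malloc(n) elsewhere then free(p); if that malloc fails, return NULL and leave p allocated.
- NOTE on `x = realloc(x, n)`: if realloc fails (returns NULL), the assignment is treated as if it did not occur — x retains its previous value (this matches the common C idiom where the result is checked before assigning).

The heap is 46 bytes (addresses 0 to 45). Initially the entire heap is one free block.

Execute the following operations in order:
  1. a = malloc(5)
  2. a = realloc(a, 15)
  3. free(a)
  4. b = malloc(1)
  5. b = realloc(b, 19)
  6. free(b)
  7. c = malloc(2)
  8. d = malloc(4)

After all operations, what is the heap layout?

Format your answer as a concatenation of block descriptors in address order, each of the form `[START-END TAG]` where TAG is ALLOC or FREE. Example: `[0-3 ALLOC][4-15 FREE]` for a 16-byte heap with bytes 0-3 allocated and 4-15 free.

Op 1: a = malloc(5) -> a = 0; heap: [0-4 ALLOC][5-45 FREE]
Op 2: a = realloc(a, 15) -> a = 0; heap: [0-14 ALLOC][15-45 FREE]
Op 3: free(a) -> (freed a); heap: [0-45 FREE]
Op 4: b = malloc(1) -> b = 0; heap: [0-0 ALLOC][1-45 FREE]
Op 5: b = realloc(b, 19) -> b = 0; heap: [0-18 ALLOC][19-45 FREE]
Op 6: free(b) -> (freed b); heap: [0-45 FREE]
Op 7: c = malloc(2) -> c = 0; heap: [0-1 ALLOC][2-45 FREE]
Op 8: d = malloc(4) -> d = 2; heap: [0-1 ALLOC][2-5 ALLOC][6-45 FREE]

Answer: [0-1 ALLOC][2-5 ALLOC][6-45 FREE]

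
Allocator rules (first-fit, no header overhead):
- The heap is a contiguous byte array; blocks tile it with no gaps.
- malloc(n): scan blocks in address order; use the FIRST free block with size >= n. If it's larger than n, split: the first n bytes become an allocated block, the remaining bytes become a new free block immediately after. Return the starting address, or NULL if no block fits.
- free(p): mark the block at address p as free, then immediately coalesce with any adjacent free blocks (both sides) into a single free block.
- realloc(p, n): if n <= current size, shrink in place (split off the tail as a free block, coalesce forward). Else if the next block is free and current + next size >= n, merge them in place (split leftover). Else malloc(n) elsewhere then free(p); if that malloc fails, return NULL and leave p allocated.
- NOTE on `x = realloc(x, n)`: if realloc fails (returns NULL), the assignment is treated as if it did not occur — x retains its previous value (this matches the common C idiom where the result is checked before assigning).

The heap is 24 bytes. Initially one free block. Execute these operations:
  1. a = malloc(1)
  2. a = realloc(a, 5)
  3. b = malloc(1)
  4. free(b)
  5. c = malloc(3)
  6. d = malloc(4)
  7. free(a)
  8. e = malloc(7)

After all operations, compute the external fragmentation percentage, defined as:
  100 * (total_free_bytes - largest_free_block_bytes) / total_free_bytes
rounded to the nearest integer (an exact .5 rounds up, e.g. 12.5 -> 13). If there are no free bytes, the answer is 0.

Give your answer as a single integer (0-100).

Answer: 50

Derivation:
Op 1: a = malloc(1) -> a = 0; heap: [0-0 ALLOC][1-23 FREE]
Op 2: a = realloc(a, 5) -> a = 0; heap: [0-4 ALLOC][5-23 FREE]
Op 3: b = malloc(1) -> b = 5; heap: [0-4 ALLOC][5-5 ALLOC][6-23 FREE]
Op 4: free(b) -> (freed b); heap: [0-4 ALLOC][5-23 FREE]
Op 5: c = malloc(3) -> c = 5; heap: [0-4 ALLOC][5-7 ALLOC][8-23 FREE]
Op 6: d = malloc(4) -> d = 8; heap: [0-4 ALLOC][5-7 ALLOC][8-11 ALLOC][12-23 FREE]
Op 7: free(a) -> (freed a); heap: [0-4 FREE][5-7 ALLOC][8-11 ALLOC][12-23 FREE]
Op 8: e = malloc(7) -> e = 12; heap: [0-4 FREE][5-7 ALLOC][8-11 ALLOC][12-18 ALLOC][19-23 FREE]
Free blocks: [5 5] total_free=10 largest=5 -> 100*(10-5)/10 = 500/10 = 50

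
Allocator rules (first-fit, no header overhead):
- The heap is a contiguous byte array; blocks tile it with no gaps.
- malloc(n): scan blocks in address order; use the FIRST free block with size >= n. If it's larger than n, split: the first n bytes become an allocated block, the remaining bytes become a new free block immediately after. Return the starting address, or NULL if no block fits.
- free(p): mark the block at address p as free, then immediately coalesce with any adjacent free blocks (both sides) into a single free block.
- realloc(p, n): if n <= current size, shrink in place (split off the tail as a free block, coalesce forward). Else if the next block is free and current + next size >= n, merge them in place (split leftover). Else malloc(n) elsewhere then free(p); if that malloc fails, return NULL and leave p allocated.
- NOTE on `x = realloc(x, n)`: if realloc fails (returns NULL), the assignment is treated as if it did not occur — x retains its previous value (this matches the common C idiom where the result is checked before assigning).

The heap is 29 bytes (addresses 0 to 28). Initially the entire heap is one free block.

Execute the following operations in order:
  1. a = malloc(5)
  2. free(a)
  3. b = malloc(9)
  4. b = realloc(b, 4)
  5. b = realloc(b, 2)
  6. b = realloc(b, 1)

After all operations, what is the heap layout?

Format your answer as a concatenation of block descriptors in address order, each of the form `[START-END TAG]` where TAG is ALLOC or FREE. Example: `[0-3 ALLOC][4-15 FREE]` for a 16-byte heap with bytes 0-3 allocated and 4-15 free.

Answer: [0-0 ALLOC][1-28 FREE]

Derivation:
Op 1: a = malloc(5) -> a = 0; heap: [0-4 ALLOC][5-28 FREE]
Op 2: free(a) -> (freed a); heap: [0-28 FREE]
Op 3: b = malloc(9) -> b = 0; heap: [0-8 ALLOC][9-28 FREE]
Op 4: b = realloc(b, 4) -> b = 0; heap: [0-3 ALLOC][4-28 FREE]
Op 5: b = realloc(b, 2) -> b = 0; heap: [0-1 ALLOC][2-28 FREE]
Op 6: b = realloc(b, 1) -> b = 0; heap: [0-0 ALLOC][1-28 FREE]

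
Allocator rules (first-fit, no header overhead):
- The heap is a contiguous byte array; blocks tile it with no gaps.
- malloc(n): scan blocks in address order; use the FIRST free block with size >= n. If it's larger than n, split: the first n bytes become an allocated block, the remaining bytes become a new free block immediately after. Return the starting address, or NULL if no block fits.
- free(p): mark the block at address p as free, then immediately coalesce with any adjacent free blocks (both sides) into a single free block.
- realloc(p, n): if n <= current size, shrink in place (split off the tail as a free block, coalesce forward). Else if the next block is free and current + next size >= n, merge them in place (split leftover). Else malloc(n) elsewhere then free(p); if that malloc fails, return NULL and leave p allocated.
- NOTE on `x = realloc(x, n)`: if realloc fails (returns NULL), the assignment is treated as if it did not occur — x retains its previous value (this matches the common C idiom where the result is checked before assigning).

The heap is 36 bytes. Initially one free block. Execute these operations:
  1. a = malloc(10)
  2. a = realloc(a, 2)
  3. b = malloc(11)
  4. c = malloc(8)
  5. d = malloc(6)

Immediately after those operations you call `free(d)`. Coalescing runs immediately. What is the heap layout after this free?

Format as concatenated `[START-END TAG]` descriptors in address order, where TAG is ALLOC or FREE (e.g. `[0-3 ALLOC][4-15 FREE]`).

Answer: [0-1 ALLOC][2-12 ALLOC][13-20 ALLOC][21-35 FREE]

Derivation:
Op 1: a = malloc(10) -> a = 0; heap: [0-9 ALLOC][10-35 FREE]
Op 2: a = realloc(a, 2) -> a = 0; heap: [0-1 ALLOC][2-35 FREE]
Op 3: b = malloc(11) -> b = 2; heap: [0-1 ALLOC][2-12 ALLOC][13-35 FREE]
Op 4: c = malloc(8) -> c = 13; heap: [0-1 ALLOC][2-12 ALLOC][13-20 ALLOC][21-35 FREE]
Op 5: d = malloc(6) -> d = 21; heap: [0-1 ALLOC][2-12 ALLOC][13-20 ALLOC][21-26 ALLOC][27-35 FREE]
free(d): d = 21 -> block [21-26 ALLOC]; mark free, coalesce with adjacent free neighbors -> [0-1 ALLOC][2-12 ALLOC][13-20 ALLOC][21-35 FREE]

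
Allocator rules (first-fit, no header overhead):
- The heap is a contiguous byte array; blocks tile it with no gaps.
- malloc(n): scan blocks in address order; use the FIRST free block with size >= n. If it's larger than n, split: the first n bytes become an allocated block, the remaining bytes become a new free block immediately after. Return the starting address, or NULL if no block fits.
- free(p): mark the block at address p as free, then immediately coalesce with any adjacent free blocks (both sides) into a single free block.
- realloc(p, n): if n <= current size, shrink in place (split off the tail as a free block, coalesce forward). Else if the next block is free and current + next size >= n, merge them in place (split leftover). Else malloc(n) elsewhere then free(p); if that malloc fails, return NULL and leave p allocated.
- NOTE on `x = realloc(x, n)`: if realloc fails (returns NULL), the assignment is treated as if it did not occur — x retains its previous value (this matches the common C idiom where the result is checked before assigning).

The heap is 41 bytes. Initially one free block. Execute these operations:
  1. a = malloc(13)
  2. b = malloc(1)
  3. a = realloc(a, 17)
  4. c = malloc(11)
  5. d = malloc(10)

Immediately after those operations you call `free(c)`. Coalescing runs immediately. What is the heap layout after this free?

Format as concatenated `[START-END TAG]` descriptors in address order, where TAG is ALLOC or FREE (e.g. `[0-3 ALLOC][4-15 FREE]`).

Op 1: a = malloc(13) -> a = 0; heap: [0-12 ALLOC][13-40 FREE]
Op 2: b = malloc(1) -> b = 13; heap: [0-12 ALLOC][13-13 ALLOC][14-40 FREE]
Op 3: a = realloc(a, 17) -> a = 14; heap: [0-12 FREE][13-13 ALLOC][14-30 ALLOC][31-40 FREE]
Op 4: c = malloc(11) -> c = 0; heap: [0-10 ALLOC][11-12 FREE][13-13 ALLOC][14-30 ALLOC][31-40 FREE]
Op 5: d = malloc(10) -> d = 31; heap: [0-10 ALLOC][11-12 FREE][13-13 ALLOC][14-30 ALLOC][31-40 ALLOC]
free(c): c = 0 -> block [0-10 ALLOC]; mark free, coalesce with adjacent free neighbors -> [0-12 FREE][13-13 ALLOC][14-30 ALLOC][31-40 ALLOC]

Answer: [0-12 FREE][13-13 ALLOC][14-30 ALLOC][31-40 ALLOC]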